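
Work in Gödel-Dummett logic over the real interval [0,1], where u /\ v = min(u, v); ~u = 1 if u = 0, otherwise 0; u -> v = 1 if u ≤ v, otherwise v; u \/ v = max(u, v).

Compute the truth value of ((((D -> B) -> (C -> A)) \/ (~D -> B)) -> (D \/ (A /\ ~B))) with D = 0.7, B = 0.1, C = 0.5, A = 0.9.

(D -> B): 0.7 > 0.1, so result = 0.1
(C -> A): 0.5 ≤ 0.9, so result = 1
((D -> B) -> (C -> A)): 0.1 ≤ 1, so result = 1
~D: Gödel ¬ of 0.7 = 0 (operand ≠ 0)
(~D -> B): 0 ≤ 0.1, so result = 1
(((D -> B) -> (C -> A)) \/ (~D -> B)) = max(1, 1) = 1
~B: Gödel ¬ of 0.1 = 0 (operand ≠ 0)
(A /\ ~B) = min(0.9, 0) = 0
(D \/ (A /\ ~B)) = max(0.7, 0) = 0.7
((((D -> B) -> (C -> A)) \/ (~D -> B)) -> (D \/ (A /\ ~B))): 1 > 0.7, so result = 0.7

0.70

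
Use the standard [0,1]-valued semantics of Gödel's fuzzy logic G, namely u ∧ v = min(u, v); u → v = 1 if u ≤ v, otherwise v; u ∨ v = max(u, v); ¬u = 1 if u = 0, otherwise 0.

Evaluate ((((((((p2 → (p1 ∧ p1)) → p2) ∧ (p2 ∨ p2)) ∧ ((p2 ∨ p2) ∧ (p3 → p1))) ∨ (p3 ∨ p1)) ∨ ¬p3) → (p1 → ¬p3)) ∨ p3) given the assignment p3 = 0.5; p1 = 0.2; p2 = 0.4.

0.50

(p1 ∧ p1) = min(0.2, 0.2) = 0.2
(p2 → (p1 ∧ p1)): 0.4 > 0.2, so result = 0.2
((p2 → (p1 ∧ p1)) → p2): 0.2 ≤ 0.4, so result = 1
(p2 ∨ p2) = max(0.4, 0.4) = 0.4
(((p2 → (p1 ∧ p1)) → p2) ∧ (p2 ∨ p2)) = min(1, 0.4) = 0.4
(p2 ∨ p2) = max(0.4, 0.4) = 0.4
(p3 → p1): 0.5 > 0.2, so result = 0.2
((p2 ∨ p2) ∧ (p3 → p1)) = min(0.4, 0.2) = 0.2
((((p2 → (p1 ∧ p1)) → p2) ∧ (p2 ∨ p2)) ∧ ((p2 ∨ p2) ∧ (p3 → p1))) = min(0.4, 0.2) = 0.2
(p3 ∨ p1) = max(0.5, 0.2) = 0.5
(((((p2 → (p1 ∧ p1)) → p2) ∧ (p2 ∨ p2)) ∧ ((p2 ∨ p2) ∧ (p3 → p1))) ∨ (p3 ∨ p1)) = max(0.2, 0.5) = 0.5
¬p3: Gödel ¬ of 0.5 = 0 (operand ≠ 0)
((((((p2 → (p1 ∧ p1)) → p2) ∧ (p2 ∨ p2)) ∧ ((p2 ∨ p2) ∧ (p3 → p1))) ∨ (p3 ∨ p1)) ∨ ¬p3) = max(0.5, 0) = 0.5
¬p3: Gödel ¬ of 0.5 = 0 (operand ≠ 0)
(p1 → ¬p3): 0.2 > 0, so result = 0
(((((((p2 → (p1 ∧ p1)) → p2) ∧ (p2 ∨ p2)) ∧ ((p2 ∨ p2) ∧ (p3 → p1))) ∨ (p3 ∨ p1)) ∨ ¬p3) → (p1 → ¬p3)): 0.5 > 0, so result = 0
((((((((p2 → (p1 ∧ p1)) → p2) ∧ (p2 ∨ p2)) ∧ ((p2 ∨ p2) ∧ (p3 → p1))) ∨ (p3 ∨ p1)) ∨ ¬p3) → (p1 → ¬p3)) ∨ p3) = max(0, 0.5) = 0.5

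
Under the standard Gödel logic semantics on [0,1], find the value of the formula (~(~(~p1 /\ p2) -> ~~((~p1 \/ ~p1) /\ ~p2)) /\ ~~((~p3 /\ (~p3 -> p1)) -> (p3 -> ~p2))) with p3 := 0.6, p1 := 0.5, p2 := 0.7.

~p1: Gödel ¬ of 0.5 = 0 (operand ≠ 0)
(~p1 /\ p2) = min(0, 0.7) = 0
~(~p1 /\ p2): Gödel ¬ of 0 = 1 (operand is 0)
~p1: Gödel ¬ of 0.5 = 0 (operand ≠ 0)
~p1: Gödel ¬ of 0.5 = 0 (operand ≠ 0)
(~p1 \/ ~p1) = max(0, 0) = 0
~p2: Gödel ¬ of 0.7 = 0 (operand ≠ 0)
((~p1 \/ ~p1) /\ ~p2) = min(0, 0) = 0
~((~p1 \/ ~p1) /\ ~p2): Gödel ¬ of 0 = 1 (operand is 0)
~~((~p1 \/ ~p1) /\ ~p2): Gödel ¬ of 1 = 0 (operand ≠ 0)
(~(~p1 /\ p2) -> ~~((~p1 \/ ~p1) /\ ~p2)): 1 > 0, so result = 0
~(~(~p1 /\ p2) -> ~~((~p1 \/ ~p1) /\ ~p2)): Gödel ¬ of 0 = 1 (operand is 0)
~p3: Gödel ¬ of 0.6 = 0 (operand ≠ 0)
~p3: Gödel ¬ of 0.6 = 0 (operand ≠ 0)
(~p3 -> p1): 0 ≤ 0.5, so result = 1
(~p3 /\ (~p3 -> p1)) = min(0, 1) = 0
~p2: Gödel ¬ of 0.7 = 0 (operand ≠ 0)
(p3 -> ~p2): 0.6 > 0, so result = 0
((~p3 /\ (~p3 -> p1)) -> (p3 -> ~p2)): 0 ≤ 0, so result = 1
~((~p3 /\ (~p3 -> p1)) -> (p3 -> ~p2)): Gödel ¬ of 1 = 0 (operand ≠ 0)
~~((~p3 /\ (~p3 -> p1)) -> (p3 -> ~p2)): Gödel ¬ of 0 = 1 (operand is 0)
(~(~(~p1 /\ p2) -> ~~((~p1 \/ ~p1) /\ ~p2)) /\ ~~((~p3 /\ (~p3 -> p1)) -> (p3 -> ~p2))) = min(1, 1) = 1

1.00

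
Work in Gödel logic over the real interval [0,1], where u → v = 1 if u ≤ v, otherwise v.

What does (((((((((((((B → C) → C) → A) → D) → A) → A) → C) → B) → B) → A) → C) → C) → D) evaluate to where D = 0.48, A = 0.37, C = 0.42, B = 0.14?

(B → C): 0.14 ≤ 0.42, so result = 1
((B → C) → C): 1 > 0.42, so result = 0.42
(((B → C) → C) → A): 0.42 > 0.37, so result = 0.37
((((B → C) → C) → A) → D): 0.37 ≤ 0.48, so result = 1
(((((B → C) → C) → A) → D) → A): 1 > 0.37, so result = 0.37
((((((B → C) → C) → A) → D) → A) → A): 0.37 ≤ 0.37, so result = 1
(((((((B → C) → C) → A) → D) → A) → A) → C): 1 > 0.42, so result = 0.42
((((((((B → C) → C) → A) → D) → A) → A) → C) → B): 0.42 > 0.14, so result = 0.14
(((((((((B → C) → C) → A) → D) → A) → A) → C) → B) → B): 0.14 ≤ 0.14, so result = 1
((((((((((B → C) → C) → A) → D) → A) → A) → C) → B) → B) → A): 1 > 0.37, so result = 0.37
(((((((((((B → C) → C) → A) → D) → A) → A) → C) → B) → B) → A) → C): 0.37 ≤ 0.42, so result = 1
((((((((((((B → C) → C) → A) → D) → A) → A) → C) → B) → B) → A) → C) → C): 1 > 0.42, so result = 0.42
(((((((((((((B → C) → C) → A) → D) → A) → A) → C) → B) → B) → A) → C) → C) → D): 0.42 ≤ 0.48, so result = 1

1.00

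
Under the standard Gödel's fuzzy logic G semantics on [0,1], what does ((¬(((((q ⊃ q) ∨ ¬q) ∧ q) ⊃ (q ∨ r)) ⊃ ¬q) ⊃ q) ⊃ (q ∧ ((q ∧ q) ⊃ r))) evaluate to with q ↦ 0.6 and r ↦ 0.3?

0.30

(q ⊃ q): 0.6 ≤ 0.6, so result = 1
¬q: Gödel ¬ of 0.6 = 0 (operand ≠ 0)
((q ⊃ q) ∨ ¬q) = max(1, 0) = 1
(((q ⊃ q) ∨ ¬q) ∧ q) = min(1, 0.6) = 0.6
(q ∨ r) = max(0.6, 0.3) = 0.6
((((q ⊃ q) ∨ ¬q) ∧ q) ⊃ (q ∨ r)): 0.6 ≤ 0.6, so result = 1
¬q: Gödel ¬ of 0.6 = 0 (operand ≠ 0)
(((((q ⊃ q) ∨ ¬q) ∧ q) ⊃ (q ∨ r)) ⊃ ¬q): 1 > 0, so result = 0
¬(((((q ⊃ q) ∨ ¬q) ∧ q) ⊃ (q ∨ r)) ⊃ ¬q): Gödel ¬ of 0 = 1 (operand is 0)
(¬(((((q ⊃ q) ∨ ¬q) ∧ q) ⊃ (q ∨ r)) ⊃ ¬q) ⊃ q): 1 > 0.6, so result = 0.6
(q ∧ q) = min(0.6, 0.6) = 0.6
((q ∧ q) ⊃ r): 0.6 > 0.3, so result = 0.3
(q ∧ ((q ∧ q) ⊃ r)) = min(0.6, 0.3) = 0.3
((¬(((((q ⊃ q) ∨ ¬q) ∧ q) ⊃ (q ∨ r)) ⊃ ¬q) ⊃ q) ⊃ (q ∧ ((q ∧ q) ⊃ r))): 0.6 > 0.3, so result = 0.3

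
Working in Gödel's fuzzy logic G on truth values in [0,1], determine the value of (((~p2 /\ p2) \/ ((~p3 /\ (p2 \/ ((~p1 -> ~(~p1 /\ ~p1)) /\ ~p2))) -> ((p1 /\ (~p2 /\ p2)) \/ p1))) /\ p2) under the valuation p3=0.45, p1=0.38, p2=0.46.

0.46

~p2: Gödel ¬ of 0.46 = 0 (operand ≠ 0)
(~p2 /\ p2) = min(0, 0.46) = 0
~p3: Gödel ¬ of 0.45 = 0 (operand ≠ 0)
~p1: Gödel ¬ of 0.38 = 0 (operand ≠ 0)
~p1: Gödel ¬ of 0.38 = 0 (operand ≠ 0)
~p1: Gödel ¬ of 0.38 = 0 (operand ≠ 0)
(~p1 /\ ~p1) = min(0, 0) = 0
~(~p1 /\ ~p1): Gödel ¬ of 0 = 1 (operand is 0)
(~p1 -> ~(~p1 /\ ~p1)): 0 ≤ 1, so result = 1
~p2: Gödel ¬ of 0.46 = 0 (operand ≠ 0)
((~p1 -> ~(~p1 /\ ~p1)) /\ ~p2) = min(1, 0) = 0
(p2 \/ ((~p1 -> ~(~p1 /\ ~p1)) /\ ~p2)) = max(0.46, 0) = 0.46
(~p3 /\ (p2 \/ ((~p1 -> ~(~p1 /\ ~p1)) /\ ~p2))) = min(0, 0.46) = 0
~p2: Gödel ¬ of 0.46 = 0 (operand ≠ 0)
(~p2 /\ p2) = min(0, 0.46) = 0
(p1 /\ (~p2 /\ p2)) = min(0.38, 0) = 0
((p1 /\ (~p2 /\ p2)) \/ p1) = max(0, 0.38) = 0.38
((~p3 /\ (p2 \/ ((~p1 -> ~(~p1 /\ ~p1)) /\ ~p2))) -> ((p1 /\ (~p2 /\ p2)) \/ p1)): 0 ≤ 0.38, so result = 1
((~p2 /\ p2) \/ ((~p3 /\ (p2 \/ ((~p1 -> ~(~p1 /\ ~p1)) /\ ~p2))) -> ((p1 /\ (~p2 /\ p2)) \/ p1))) = max(0, 1) = 1
(((~p2 /\ p2) \/ ((~p3 /\ (p2 \/ ((~p1 -> ~(~p1 /\ ~p1)) /\ ~p2))) -> ((p1 /\ (~p2 /\ p2)) \/ p1))) /\ p2) = min(1, 0.46) = 0.46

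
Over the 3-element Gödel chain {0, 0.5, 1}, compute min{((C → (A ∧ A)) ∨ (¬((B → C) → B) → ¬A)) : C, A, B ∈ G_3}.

The minimum is attained at C = 1, A = 0.5, B = 0:
  (A ∧ A) = min(0.5, 0.5) = 0.5
  (C → (A ∧ A)): 1 > 0.5, so result = 0.5
  (B → C): 0 ≤ 1, so result = 1
  ((B → C) → B): 1 > 0, so result = 0
  ¬((B → C) → B): Gödel ¬ of 0 = 1 (operand is 0)
  ¬A: Gödel ¬ of 0.5 = 0 (operand ≠ 0)
  (¬((B → C) → B) → ¬A): 1 > 0, so result = 0
  ((C → (A ∧ A)) ∨ (¬((B → C) → B) → ¬A)) = max(0.5, 0) = 0.5
Checking all 27 assignments confirms none give a value below 0.50.

0.50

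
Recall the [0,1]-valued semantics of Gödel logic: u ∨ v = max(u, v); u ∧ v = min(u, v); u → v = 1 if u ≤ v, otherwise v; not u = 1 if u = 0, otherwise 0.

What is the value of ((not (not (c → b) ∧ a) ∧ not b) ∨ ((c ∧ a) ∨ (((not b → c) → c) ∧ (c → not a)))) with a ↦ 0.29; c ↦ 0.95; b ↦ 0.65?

(c → b): 0.95 > 0.65, so result = 0.65
not (c → b): Gödel ¬ of 0.65 = 0 (operand ≠ 0)
(not (c → b) ∧ a) = min(0, 0.29) = 0
not (not (c → b) ∧ a): Gödel ¬ of 0 = 1 (operand is 0)
not b: Gödel ¬ of 0.65 = 0 (operand ≠ 0)
(not (not (c → b) ∧ a) ∧ not b) = min(1, 0) = 0
(c ∧ a) = min(0.95, 0.29) = 0.29
not b: Gödel ¬ of 0.65 = 0 (operand ≠ 0)
(not b → c): 0 ≤ 0.95, so result = 1
((not b → c) → c): 1 > 0.95, so result = 0.95
not a: Gödel ¬ of 0.29 = 0 (operand ≠ 0)
(c → not a): 0.95 > 0, so result = 0
(((not b → c) → c) ∧ (c → not a)) = min(0.95, 0) = 0
((c ∧ a) ∨ (((not b → c) → c) ∧ (c → not a))) = max(0.29, 0) = 0.29
((not (not (c → b) ∧ a) ∧ not b) ∨ ((c ∧ a) ∨ (((not b → c) → c) ∧ (c → not a)))) = max(0, 0.29) = 0.29

0.29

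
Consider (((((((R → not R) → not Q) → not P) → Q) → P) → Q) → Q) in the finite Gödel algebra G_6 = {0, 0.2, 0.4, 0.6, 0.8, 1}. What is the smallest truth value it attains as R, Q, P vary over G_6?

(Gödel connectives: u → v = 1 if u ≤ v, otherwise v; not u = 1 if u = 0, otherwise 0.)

The minimum is attained at R = 0, Q = 0.2, P = 0:
  not R: Gödel ¬ of 0 = 1 (operand is 0)
  (R → not R): 0 ≤ 1, so result = 1
  not Q: Gödel ¬ of 0.2 = 0 (operand ≠ 0)
  ((R → not R) → not Q): 1 > 0, so result = 0
  not P: Gödel ¬ of 0 = 1 (operand is 0)
  (((R → not R) → not Q) → not P): 0 ≤ 1, so result = 1
  ((((R → not R) → not Q) → not P) → Q): 1 > 0.2, so result = 0.2
  (((((R → not R) → not Q) → not P) → Q) → P): 0.2 > 0, so result = 0
  ((((((R → not R) → not Q) → not P) → Q) → P) → Q): 0 ≤ 0.2, so result = 1
  (((((((R → not R) → not Q) → not P) → Q) → P) → Q) → Q): 1 > 0.2, so result = 0.2
Checking all 216 assignments confirms none give a value below 0.20.

0.20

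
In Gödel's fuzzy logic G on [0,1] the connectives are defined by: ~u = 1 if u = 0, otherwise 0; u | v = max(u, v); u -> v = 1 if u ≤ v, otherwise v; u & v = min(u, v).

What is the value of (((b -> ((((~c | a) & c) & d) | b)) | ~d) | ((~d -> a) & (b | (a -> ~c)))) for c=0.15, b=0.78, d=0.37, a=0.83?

~c: Gödel ¬ of 0.15 = 0 (operand ≠ 0)
(~c | a) = max(0, 0.83) = 0.83
((~c | a) & c) = min(0.83, 0.15) = 0.15
(((~c | a) & c) & d) = min(0.15, 0.37) = 0.15
((((~c | a) & c) & d) | b) = max(0.15, 0.78) = 0.78
(b -> ((((~c | a) & c) & d) | b)): 0.78 ≤ 0.78, so result = 1
~d: Gödel ¬ of 0.37 = 0 (operand ≠ 0)
((b -> ((((~c | a) & c) & d) | b)) | ~d) = max(1, 0) = 1
~d: Gödel ¬ of 0.37 = 0 (operand ≠ 0)
(~d -> a): 0 ≤ 0.83, so result = 1
~c: Gödel ¬ of 0.15 = 0 (operand ≠ 0)
(a -> ~c): 0.83 > 0, so result = 0
(b | (a -> ~c)) = max(0.78, 0) = 0.78
((~d -> a) & (b | (a -> ~c))) = min(1, 0.78) = 0.78
(((b -> ((((~c | a) & c) & d) | b)) | ~d) | ((~d -> a) & (b | (a -> ~c)))) = max(1, 0.78) = 1

1.00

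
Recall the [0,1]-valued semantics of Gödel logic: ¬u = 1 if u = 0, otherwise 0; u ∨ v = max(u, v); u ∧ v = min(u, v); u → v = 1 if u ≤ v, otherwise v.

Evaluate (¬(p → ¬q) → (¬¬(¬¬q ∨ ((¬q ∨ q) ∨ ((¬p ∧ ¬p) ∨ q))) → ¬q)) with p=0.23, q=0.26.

¬q: Gödel ¬ of 0.26 = 0 (operand ≠ 0)
(p → ¬q): 0.23 > 0, so result = 0
¬(p → ¬q): Gödel ¬ of 0 = 1 (operand is 0)
¬q: Gödel ¬ of 0.26 = 0 (operand ≠ 0)
¬¬q: Gödel ¬ of 0 = 1 (operand is 0)
¬q: Gödel ¬ of 0.26 = 0 (operand ≠ 0)
(¬q ∨ q) = max(0, 0.26) = 0.26
¬p: Gödel ¬ of 0.23 = 0 (operand ≠ 0)
¬p: Gödel ¬ of 0.23 = 0 (operand ≠ 0)
(¬p ∧ ¬p) = min(0, 0) = 0
((¬p ∧ ¬p) ∨ q) = max(0, 0.26) = 0.26
((¬q ∨ q) ∨ ((¬p ∧ ¬p) ∨ q)) = max(0.26, 0.26) = 0.26
(¬¬q ∨ ((¬q ∨ q) ∨ ((¬p ∧ ¬p) ∨ q))) = max(1, 0.26) = 1
¬(¬¬q ∨ ((¬q ∨ q) ∨ ((¬p ∧ ¬p) ∨ q))): Gödel ¬ of 1 = 0 (operand ≠ 0)
¬¬(¬¬q ∨ ((¬q ∨ q) ∨ ((¬p ∧ ¬p) ∨ q))): Gödel ¬ of 0 = 1 (operand is 0)
¬q: Gödel ¬ of 0.26 = 0 (operand ≠ 0)
(¬¬(¬¬q ∨ ((¬q ∨ q) ∨ ((¬p ∧ ¬p) ∨ q))) → ¬q): 1 > 0, so result = 0
(¬(p → ¬q) → (¬¬(¬¬q ∨ ((¬q ∨ q) ∨ ((¬p ∧ ¬p) ∨ q))) → ¬q)): 1 > 0, so result = 0

0.00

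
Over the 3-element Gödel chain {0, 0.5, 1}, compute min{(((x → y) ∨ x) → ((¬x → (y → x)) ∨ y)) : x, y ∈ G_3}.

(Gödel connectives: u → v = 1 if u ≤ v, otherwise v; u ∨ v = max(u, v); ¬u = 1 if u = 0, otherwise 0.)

0.50

The minimum is attained at x = 0, y = 0.5:
  (x → y): 0 ≤ 0.5, so result = 1
  ((x → y) ∨ x) = max(1, 0) = 1
  ¬x: Gödel ¬ of 0 = 1 (operand is 0)
  (y → x): 0.5 > 0, so result = 0
  (¬x → (y → x)): 1 > 0, so result = 0
  ((¬x → (y → x)) ∨ y) = max(0, 0.5) = 0.5
  (((x → y) ∨ x) → ((¬x → (y → x)) ∨ y)): 1 > 0.5, so result = 0.5
Checking all 9 assignments confirms none give a value below 0.50.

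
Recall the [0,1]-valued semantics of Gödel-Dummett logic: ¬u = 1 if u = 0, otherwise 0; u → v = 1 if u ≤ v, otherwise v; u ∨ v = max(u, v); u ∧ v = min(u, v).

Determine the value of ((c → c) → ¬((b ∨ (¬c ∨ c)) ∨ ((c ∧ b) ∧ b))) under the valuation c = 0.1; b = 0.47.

0.00

(c → c): 0.1 ≤ 0.1, so result = 1
¬c: Gödel ¬ of 0.1 = 0 (operand ≠ 0)
(¬c ∨ c) = max(0, 0.1) = 0.1
(b ∨ (¬c ∨ c)) = max(0.47, 0.1) = 0.47
(c ∧ b) = min(0.1, 0.47) = 0.1
((c ∧ b) ∧ b) = min(0.1, 0.47) = 0.1
((b ∨ (¬c ∨ c)) ∨ ((c ∧ b) ∧ b)) = max(0.47, 0.1) = 0.47
¬((b ∨ (¬c ∨ c)) ∨ ((c ∧ b) ∧ b)): Gödel ¬ of 0.47 = 0 (operand ≠ 0)
((c → c) → ¬((b ∨ (¬c ∨ c)) ∨ ((c ∧ b) ∧ b))): 1 > 0, so result = 0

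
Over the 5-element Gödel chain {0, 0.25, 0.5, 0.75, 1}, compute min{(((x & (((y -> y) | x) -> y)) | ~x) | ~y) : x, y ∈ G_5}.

The minimum is attained at x = 0.25, y = 0.25:
  (y -> y): 0.25 ≤ 0.25, so result = 1
  ((y -> y) | x) = max(1, 0.25) = 1
  (((y -> y) | x) -> y): 1 > 0.25, so result = 0.25
  (x & (((y -> y) | x) -> y)) = min(0.25, 0.25) = 0.25
  ~x: Gödel ¬ of 0.25 = 0 (operand ≠ 0)
  ((x & (((y -> y) | x) -> y)) | ~x) = max(0.25, 0) = 0.25
  ~y: Gödel ¬ of 0.25 = 0 (operand ≠ 0)
  (((x & (((y -> y) | x) -> y)) | ~x) | ~y) = max(0.25, 0) = 0.25
Checking all 25 assignments confirms none give a value below 0.25.

0.25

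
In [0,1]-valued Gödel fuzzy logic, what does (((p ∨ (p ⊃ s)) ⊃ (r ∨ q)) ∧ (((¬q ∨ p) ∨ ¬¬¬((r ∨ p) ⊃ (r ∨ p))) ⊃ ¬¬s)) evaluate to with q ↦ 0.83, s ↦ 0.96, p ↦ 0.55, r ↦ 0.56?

(p ⊃ s): 0.55 ≤ 0.96, so result = 1
(p ∨ (p ⊃ s)) = max(0.55, 1) = 1
(r ∨ q) = max(0.56, 0.83) = 0.83
((p ∨ (p ⊃ s)) ⊃ (r ∨ q)): 1 > 0.83, so result = 0.83
¬q: Gödel ¬ of 0.83 = 0 (operand ≠ 0)
(¬q ∨ p) = max(0, 0.55) = 0.55
(r ∨ p) = max(0.56, 0.55) = 0.56
(r ∨ p) = max(0.56, 0.55) = 0.56
((r ∨ p) ⊃ (r ∨ p)): 0.56 ≤ 0.56, so result = 1
¬((r ∨ p) ⊃ (r ∨ p)): Gödel ¬ of 1 = 0 (operand ≠ 0)
¬¬((r ∨ p) ⊃ (r ∨ p)): Gödel ¬ of 0 = 1 (operand is 0)
¬¬¬((r ∨ p) ⊃ (r ∨ p)): Gödel ¬ of 1 = 0 (operand ≠ 0)
((¬q ∨ p) ∨ ¬¬¬((r ∨ p) ⊃ (r ∨ p))) = max(0.55, 0) = 0.55
¬s: Gödel ¬ of 0.96 = 0 (operand ≠ 0)
¬¬s: Gödel ¬ of 0 = 1 (operand is 0)
(((¬q ∨ p) ∨ ¬¬¬((r ∨ p) ⊃ (r ∨ p))) ⊃ ¬¬s): 0.55 ≤ 1, so result = 1
(((p ∨ (p ⊃ s)) ⊃ (r ∨ q)) ∧ (((¬q ∨ p) ∨ ¬¬¬((r ∨ p) ⊃ (r ∨ p))) ⊃ ¬¬s)) = min(0.83, 1) = 0.83

0.83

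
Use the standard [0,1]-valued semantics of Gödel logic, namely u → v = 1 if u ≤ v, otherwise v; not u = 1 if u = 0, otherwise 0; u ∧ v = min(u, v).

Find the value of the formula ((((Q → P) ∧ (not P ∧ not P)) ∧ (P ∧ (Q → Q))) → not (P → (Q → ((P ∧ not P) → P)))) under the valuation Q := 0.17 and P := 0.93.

(Q → P): 0.17 ≤ 0.93, so result = 1
not P: Gödel ¬ of 0.93 = 0 (operand ≠ 0)
not P: Gödel ¬ of 0.93 = 0 (operand ≠ 0)
(not P ∧ not P) = min(0, 0) = 0
((Q → P) ∧ (not P ∧ not P)) = min(1, 0) = 0
(Q → Q): 0.17 ≤ 0.17, so result = 1
(P ∧ (Q → Q)) = min(0.93, 1) = 0.93
(((Q → P) ∧ (not P ∧ not P)) ∧ (P ∧ (Q → Q))) = min(0, 0.93) = 0
not P: Gödel ¬ of 0.93 = 0 (operand ≠ 0)
(P ∧ not P) = min(0.93, 0) = 0
((P ∧ not P) → P): 0 ≤ 0.93, so result = 1
(Q → ((P ∧ not P) → P)): 0.17 ≤ 1, so result = 1
(P → (Q → ((P ∧ not P) → P))): 0.93 ≤ 1, so result = 1
not (P → (Q → ((P ∧ not P) → P))): Gödel ¬ of 1 = 0 (operand ≠ 0)
((((Q → P) ∧ (not P ∧ not P)) ∧ (P ∧ (Q → Q))) → not (P → (Q → ((P ∧ not P) → P)))): 0 ≤ 0, so result = 1

1.00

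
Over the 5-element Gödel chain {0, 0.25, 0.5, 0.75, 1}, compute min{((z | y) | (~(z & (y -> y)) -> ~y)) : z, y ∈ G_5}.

The minimum is attained at z = 0, y = 0.25:
  (z | y) = max(0, 0.25) = 0.25
  (y -> y): 0.25 ≤ 0.25, so result = 1
  (z & (y -> y)) = min(0, 1) = 0
  ~(z & (y -> y)): Gödel ¬ of 0 = 1 (operand is 0)
  ~y: Gödel ¬ of 0.25 = 0 (operand ≠ 0)
  (~(z & (y -> y)) -> ~y): 1 > 0, so result = 0
  ((z | y) | (~(z & (y -> y)) -> ~y)) = max(0.25, 0) = 0.25
Checking all 25 assignments confirms none give a value below 0.25.

0.25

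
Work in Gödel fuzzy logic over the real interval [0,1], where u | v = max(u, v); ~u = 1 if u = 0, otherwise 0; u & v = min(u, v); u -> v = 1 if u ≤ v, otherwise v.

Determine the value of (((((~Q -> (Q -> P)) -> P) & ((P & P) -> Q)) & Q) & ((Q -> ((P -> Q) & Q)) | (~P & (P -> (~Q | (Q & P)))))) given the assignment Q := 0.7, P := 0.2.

0.20

~Q: Gödel ¬ of 0.7 = 0 (operand ≠ 0)
(Q -> P): 0.7 > 0.2, so result = 0.2
(~Q -> (Q -> P)): 0 ≤ 0.2, so result = 1
((~Q -> (Q -> P)) -> P): 1 > 0.2, so result = 0.2
(P & P) = min(0.2, 0.2) = 0.2
((P & P) -> Q): 0.2 ≤ 0.7, so result = 1
(((~Q -> (Q -> P)) -> P) & ((P & P) -> Q)) = min(0.2, 1) = 0.2
((((~Q -> (Q -> P)) -> P) & ((P & P) -> Q)) & Q) = min(0.2, 0.7) = 0.2
(P -> Q): 0.2 ≤ 0.7, so result = 1
((P -> Q) & Q) = min(1, 0.7) = 0.7
(Q -> ((P -> Q) & Q)): 0.7 ≤ 0.7, so result = 1
~P: Gödel ¬ of 0.2 = 0 (operand ≠ 0)
~Q: Gödel ¬ of 0.7 = 0 (operand ≠ 0)
(Q & P) = min(0.7, 0.2) = 0.2
(~Q | (Q & P)) = max(0, 0.2) = 0.2
(P -> (~Q | (Q & P))): 0.2 ≤ 0.2, so result = 1
(~P & (P -> (~Q | (Q & P)))) = min(0, 1) = 0
((Q -> ((P -> Q) & Q)) | (~P & (P -> (~Q | (Q & P))))) = max(1, 0) = 1
(((((~Q -> (Q -> P)) -> P) & ((P & P) -> Q)) & Q) & ((Q -> ((P -> Q) & Q)) | (~P & (P -> (~Q | (Q & P)))))) = min(0.2, 1) = 0.2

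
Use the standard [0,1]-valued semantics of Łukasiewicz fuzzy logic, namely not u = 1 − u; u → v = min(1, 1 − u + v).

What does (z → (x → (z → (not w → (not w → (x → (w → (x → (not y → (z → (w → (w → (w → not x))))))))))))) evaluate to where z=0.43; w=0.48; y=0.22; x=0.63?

1.00

not w: Łukasiewicz ¬ gives 1 − 0.48 = 0.52
not w: Łukasiewicz ¬ gives 1 − 0.48 = 0.52
not y: Łukasiewicz ¬ gives 1 − 0.22 = 0.78
not x: Łukasiewicz ¬ gives 1 − 0.63 = 0.37
(w → not x): min(1, 1 − 0.48 + 0.37) = 0.89
(w → (w → not x)): min(1, 1 − 0.48 + 0.89) = 1
(w → (w → (w → not x))): min(1, 1 − 0.48 + 1) = 1
(z → (w → (w → (w → not x)))): min(1, 1 − 0.43 + 1) = 1
(not y → (z → (w → (w → (w → not x))))): min(1, 1 − 0.78 + 1) = 1
(x → (not y → (z → (w → (w → (w → not x)))))): min(1, 1 − 0.63 + 1) = 1
(w → (x → (not y → (z → (w → (w → (w → not x))))))): min(1, 1 − 0.48 + 1) = 1
(x → (w → (x → (not y → (z → (w → (w → (w → not x)))))))): min(1, 1 − 0.63 + 1) = 1
(not w → (x → (w → (x → (not y → (z → (w → (w → (w → not x))))))))): min(1, 1 − 0.52 + 1) = 1
(not w → (not w → (x → (w → (x → (not y → (z → (w → (w → (w → not x)))))))))): min(1, 1 − 0.52 + 1) = 1
(z → (not w → (not w → (x → (w → (x → (not y → (z → (w → (w → (w → not x))))))))))): min(1, 1 − 0.43 + 1) = 1
(x → (z → (not w → (not w → (x → (w → (x → (not y → (z → (w → (w → (w → not x)))))))))))): min(1, 1 − 0.63 + 1) = 1
(z → (x → (z → (not w → (not w → (x → (w → (x → (not y → (z → (w → (w → (w → not x))))))))))))): min(1, 1 − 0.43 + 1) = 1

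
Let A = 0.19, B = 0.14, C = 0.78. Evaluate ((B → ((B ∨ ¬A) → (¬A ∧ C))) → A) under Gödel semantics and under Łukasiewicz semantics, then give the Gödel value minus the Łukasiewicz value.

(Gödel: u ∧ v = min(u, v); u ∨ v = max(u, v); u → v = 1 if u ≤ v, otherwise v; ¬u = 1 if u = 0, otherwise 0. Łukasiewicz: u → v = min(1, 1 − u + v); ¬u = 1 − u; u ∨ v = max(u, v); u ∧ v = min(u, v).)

0.81

Gödel evaluation:
  ¬A: Gödel ¬ of 0.19 = 0 (operand ≠ 0)
  (B ∨ ¬A) = max(0.14, 0) = 0.14
  ¬A: Gödel ¬ of 0.19 = 0 (operand ≠ 0)
  (¬A ∧ C) = min(0, 0.78) = 0
  ((B ∨ ¬A) → (¬A ∧ C)): 0.14 > 0, so result = 0
  (B → ((B ∨ ¬A) → (¬A ∧ C))): 0.14 > 0, so result = 0
  ((B → ((B ∨ ¬A) → (¬A ∧ C))) → A): 0 ≤ 0.19, so result = 1
  Gödel value = 1
Łukasiewicz evaluation:
  ¬A: Łukasiewicz ¬ gives 1 − 0.19 = 0.81
  (B ∨ ¬A) = max(0.14, 0.81) = 0.81
  ¬A: Łukasiewicz ¬ gives 1 − 0.19 = 0.81
  (¬A ∧ C) = min(0.81, 0.78) = 0.78
  ((B ∨ ¬A) → (¬A ∧ C)): min(1, 1 − 0.81 + 0.78) = 0.97
  (B → ((B ∨ ¬A) → (¬A ∧ C))): min(1, 1 − 0.14 + 0.97) = 1
  ((B → ((B ∨ ¬A) → (¬A ∧ C))) → A): min(1, 1 − 1 + 0.19) = 0.19
  Łukasiewicz value = 0.19
Difference: 1 − 0.19 = 0.81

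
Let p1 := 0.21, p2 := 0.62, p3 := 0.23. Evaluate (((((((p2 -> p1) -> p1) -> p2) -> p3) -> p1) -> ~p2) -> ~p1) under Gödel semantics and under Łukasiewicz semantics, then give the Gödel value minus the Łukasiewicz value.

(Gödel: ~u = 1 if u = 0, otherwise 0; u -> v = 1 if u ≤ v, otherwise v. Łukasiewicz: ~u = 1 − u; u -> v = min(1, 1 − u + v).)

Gödel evaluation:
  (p2 -> p1): 0.62 > 0.21, so result = 0.21
  ((p2 -> p1) -> p1): 0.21 ≤ 0.21, so result = 1
  (((p2 -> p1) -> p1) -> p2): 1 > 0.62, so result = 0.62
  ((((p2 -> p1) -> p1) -> p2) -> p3): 0.62 > 0.23, so result = 0.23
  (((((p2 -> p1) -> p1) -> p2) -> p3) -> p1): 0.23 > 0.21, so result = 0.21
  ~p2: Gödel ¬ of 0.62 = 0 (operand ≠ 0)
  ((((((p2 -> p1) -> p1) -> p2) -> p3) -> p1) -> ~p2): 0.21 > 0, so result = 0
  ~p1: Gödel ¬ of 0.21 = 0 (operand ≠ 0)
  (((((((p2 -> p1) -> p1) -> p2) -> p3) -> p1) -> ~p2) -> ~p1): 0 ≤ 0, so result = 1
  Gödel value = 1
Łukasiewicz evaluation:
  (p2 -> p1): min(1, 1 − 0.62 + 0.21) = 0.59
  ((p2 -> p1) -> p1): min(1, 1 − 0.59 + 0.21) = 0.62
  (((p2 -> p1) -> p1) -> p2): min(1, 1 − 0.62 + 0.62) = 1
  ((((p2 -> p1) -> p1) -> p2) -> p3): min(1, 1 − 1 + 0.23) = 0.23
  (((((p2 -> p1) -> p1) -> p2) -> p3) -> p1): min(1, 1 − 0.23 + 0.21) = 0.98
  ~p2: Łukasiewicz ¬ gives 1 − 0.62 = 0.38
  ((((((p2 -> p1) -> p1) -> p2) -> p3) -> p1) -> ~p2): min(1, 1 − 0.98 + 0.38) = 0.4
  ~p1: Łukasiewicz ¬ gives 1 − 0.21 = 0.79
  (((((((p2 -> p1) -> p1) -> p2) -> p3) -> p1) -> ~p2) -> ~p1): min(1, 1 − 0.4 + 0.79) = 1
  Łukasiewicz value = 1
Difference: 1 − 1 = 0.00

0.00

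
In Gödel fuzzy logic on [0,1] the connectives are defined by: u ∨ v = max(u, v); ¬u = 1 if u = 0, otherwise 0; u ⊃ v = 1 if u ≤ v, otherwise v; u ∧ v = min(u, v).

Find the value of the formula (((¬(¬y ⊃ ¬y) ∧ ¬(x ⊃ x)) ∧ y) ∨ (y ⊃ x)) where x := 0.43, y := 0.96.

¬y: Gödel ¬ of 0.96 = 0 (operand ≠ 0)
¬y: Gödel ¬ of 0.96 = 0 (operand ≠ 0)
(¬y ⊃ ¬y): 0 ≤ 0, so result = 1
¬(¬y ⊃ ¬y): Gödel ¬ of 1 = 0 (operand ≠ 0)
(x ⊃ x): 0.43 ≤ 0.43, so result = 1
¬(x ⊃ x): Gödel ¬ of 1 = 0 (operand ≠ 0)
(¬(¬y ⊃ ¬y) ∧ ¬(x ⊃ x)) = min(0, 0) = 0
((¬(¬y ⊃ ¬y) ∧ ¬(x ⊃ x)) ∧ y) = min(0, 0.96) = 0
(y ⊃ x): 0.96 > 0.43, so result = 0.43
(((¬(¬y ⊃ ¬y) ∧ ¬(x ⊃ x)) ∧ y) ∨ (y ⊃ x)) = max(0, 0.43) = 0.43

0.43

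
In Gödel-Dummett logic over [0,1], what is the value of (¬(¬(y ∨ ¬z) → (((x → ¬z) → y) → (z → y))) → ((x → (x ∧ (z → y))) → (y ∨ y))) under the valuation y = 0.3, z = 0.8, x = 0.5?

1.00

¬z: Gödel ¬ of 0.8 = 0 (operand ≠ 0)
(y ∨ ¬z) = max(0.3, 0) = 0.3
¬(y ∨ ¬z): Gödel ¬ of 0.3 = 0 (operand ≠ 0)
¬z: Gödel ¬ of 0.8 = 0 (operand ≠ 0)
(x → ¬z): 0.5 > 0, so result = 0
((x → ¬z) → y): 0 ≤ 0.3, so result = 1
(z → y): 0.8 > 0.3, so result = 0.3
(((x → ¬z) → y) → (z → y)): 1 > 0.3, so result = 0.3
(¬(y ∨ ¬z) → (((x → ¬z) → y) → (z → y))): 0 ≤ 0.3, so result = 1
¬(¬(y ∨ ¬z) → (((x → ¬z) → y) → (z → y))): Gödel ¬ of 1 = 0 (operand ≠ 0)
(z → y): 0.8 > 0.3, so result = 0.3
(x ∧ (z → y)) = min(0.5, 0.3) = 0.3
(x → (x ∧ (z → y))): 0.5 > 0.3, so result = 0.3
(y ∨ y) = max(0.3, 0.3) = 0.3
((x → (x ∧ (z → y))) → (y ∨ y)): 0.3 ≤ 0.3, so result = 1
(¬(¬(y ∨ ¬z) → (((x → ¬z) → y) → (z → y))) → ((x → (x ∧ (z → y))) → (y ∨ y))): 0 ≤ 1, so result = 1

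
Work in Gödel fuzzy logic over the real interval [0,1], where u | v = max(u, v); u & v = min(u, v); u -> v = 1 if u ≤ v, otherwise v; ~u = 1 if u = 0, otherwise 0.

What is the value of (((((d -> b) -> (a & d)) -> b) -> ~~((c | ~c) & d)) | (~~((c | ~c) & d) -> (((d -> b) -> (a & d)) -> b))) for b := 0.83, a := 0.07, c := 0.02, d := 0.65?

1.00

(d -> b): 0.65 ≤ 0.83, so result = 1
(a & d) = min(0.07, 0.65) = 0.07
((d -> b) -> (a & d)): 1 > 0.07, so result = 0.07
(((d -> b) -> (a & d)) -> b): 0.07 ≤ 0.83, so result = 1
~c: Gödel ¬ of 0.02 = 0 (operand ≠ 0)
(c | ~c) = max(0.02, 0) = 0.02
((c | ~c) & d) = min(0.02, 0.65) = 0.02
~((c | ~c) & d): Gödel ¬ of 0.02 = 0 (operand ≠ 0)
~~((c | ~c) & d): Gödel ¬ of 0 = 1 (operand is 0)
((((d -> b) -> (a & d)) -> b) -> ~~((c | ~c) & d)): 1 ≤ 1, so result = 1
~c: Gödel ¬ of 0.02 = 0 (operand ≠ 0)
(c | ~c) = max(0.02, 0) = 0.02
((c | ~c) & d) = min(0.02, 0.65) = 0.02
~((c | ~c) & d): Gödel ¬ of 0.02 = 0 (operand ≠ 0)
~~((c | ~c) & d): Gödel ¬ of 0 = 1 (operand is 0)
(d -> b): 0.65 ≤ 0.83, so result = 1
(a & d) = min(0.07, 0.65) = 0.07
((d -> b) -> (a & d)): 1 > 0.07, so result = 0.07
(((d -> b) -> (a & d)) -> b): 0.07 ≤ 0.83, so result = 1
(~~((c | ~c) & d) -> (((d -> b) -> (a & d)) -> b)): 1 ≤ 1, so result = 1
(((((d -> b) -> (a & d)) -> b) -> ~~((c | ~c) & d)) | (~~((c | ~c) & d) -> (((d -> b) -> (a & d)) -> b))) = max(1, 1) = 1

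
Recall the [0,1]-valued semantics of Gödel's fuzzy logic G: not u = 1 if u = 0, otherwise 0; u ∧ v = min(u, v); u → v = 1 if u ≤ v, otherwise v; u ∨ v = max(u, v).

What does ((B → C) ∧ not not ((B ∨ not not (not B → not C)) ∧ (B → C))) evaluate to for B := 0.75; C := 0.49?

(B → C): 0.75 > 0.49, so result = 0.49
not B: Gödel ¬ of 0.75 = 0 (operand ≠ 0)
not C: Gödel ¬ of 0.49 = 0 (operand ≠ 0)
(not B → not C): 0 ≤ 0, so result = 1
not (not B → not C): Gödel ¬ of 1 = 0 (operand ≠ 0)
not not (not B → not C): Gödel ¬ of 0 = 1 (operand is 0)
(B ∨ not not (not B → not C)) = max(0.75, 1) = 1
(B → C): 0.75 > 0.49, so result = 0.49
((B ∨ not not (not B → not C)) ∧ (B → C)) = min(1, 0.49) = 0.49
not ((B ∨ not not (not B → not C)) ∧ (B → C)): Gödel ¬ of 0.49 = 0 (operand ≠ 0)
not not ((B ∨ not not (not B → not C)) ∧ (B → C)): Gödel ¬ of 0 = 1 (operand is 0)
((B → C) ∧ not not ((B ∨ not not (not B → not C)) ∧ (B → C))) = min(0.49, 1) = 0.49

0.49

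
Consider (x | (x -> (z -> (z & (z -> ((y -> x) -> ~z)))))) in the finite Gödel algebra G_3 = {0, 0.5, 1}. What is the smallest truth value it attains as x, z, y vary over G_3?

The minimum is attained at x = 0.5, z = 0.5, y = 0:
  (y -> x): 0 ≤ 0.5, so result = 1
  ~z: Gödel ¬ of 0.5 = 0 (operand ≠ 0)
  ((y -> x) -> ~z): 1 > 0, so result = 0
  (z -> ((y -> x) -> ~z)): 0.5 > 0, so result = 0
  (z & (z -> ((y -> x) -> ~z))) = min(0.5, 0) = 0
  (z -> (z & (z -> ((y -> x) -> ~z)))): 0.5 > 0, so result = 0
  (x -> (z -> (z & (z -> ((y -> x) -> ~z))))): 0.5 > 0, so result = 0
  (x | (x -> (z -> (z & (z -> ((y -> x) -> ~z)))))) = max(0.5, 0) = 0.5
Checking all 27 assignments confirms none give a value below 0.50.

0.50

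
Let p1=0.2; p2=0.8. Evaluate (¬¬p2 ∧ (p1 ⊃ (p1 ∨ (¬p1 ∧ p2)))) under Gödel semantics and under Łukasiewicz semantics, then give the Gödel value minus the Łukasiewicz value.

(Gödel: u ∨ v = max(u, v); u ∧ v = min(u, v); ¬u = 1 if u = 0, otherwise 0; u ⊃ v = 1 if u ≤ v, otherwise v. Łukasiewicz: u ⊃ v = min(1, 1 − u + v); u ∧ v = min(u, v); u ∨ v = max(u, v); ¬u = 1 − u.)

0.20

Gödel evaluation:
  ¬p2: Gödel ¬ of 0.8 = 0 (operand ≠ 0)
  ¬¬p2: Gödel ¬ of 0 = 1 (operand is 0)
  ¬p1: Gödel ¬ of 0.2 = 0 (operand ≠ 0)
  (¬p1 ∧ p2) = min(0, 0.8) = 0
  (p1 ∨ (¬p1 ∧ p2)) = max(0.2, 0) = 0.2
  (p1 ⊃ (p1 ∨ (¬p1 ∧ p2))): 0.2 ≤ 0.2, so result = 1
  (¬¬p2 ∧ (p1 ⊃ (p1 ∨ (¬p1 ∧ p2)))) = min(1, 1) = 1
  Gödel value = 1
Łukasiewicz evaluation:
  ¬p2: Łukasiewicz ¬ gives 1 − 0.8 = 0.2
  ¬¬p2: Łukasiewicz ¬ gives 1 − 0.2 = 0.8
  ¬p1: Łukasiewicz ¬ gives 1 − 0.2 = 0.8
  (¬p1 ∧ p2) = min(0.8, 0.8) = 0.8
  (p1 ∨ (¬p1 ∧ p2)) = max(0.2, 0.8) = 0.8
  (p1 ⊃ (p1 ∨ (¬p1 ∧ p2))): min(1, 1 − 0.2 + 0.8) = 1
  (¬¬p2 ∧ (p1 ⊃ (p1 ∨ (¬p1 ∧ p2)))) = min(0.8, 1) = 0.8
  Łukasiewicz value = 0.8
Difference: 1 − 0.8 = 0.20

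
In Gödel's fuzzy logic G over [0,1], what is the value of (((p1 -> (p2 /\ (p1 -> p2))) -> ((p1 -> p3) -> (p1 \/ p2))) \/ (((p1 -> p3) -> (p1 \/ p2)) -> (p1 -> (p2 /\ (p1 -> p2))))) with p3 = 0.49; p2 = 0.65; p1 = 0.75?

1.00

(p1 -> p2): 0.75 > 0.65, so result = 0.65
(p2 /\ (p1 -> p2)) = min(0.65, 0.65) = 0.65
(p1 -> (p2 /\ (p1 -> p2))): 0.75 > 0.65, so result = 0.65
(p1 -> p3): 0.75 > 0.49, so result = 0.49
(p1 \/ p2) = max(0.75, 0.65) = 0.75
((p1 -> p3) -> (p1 \/ p2)): 0.49 ≤ 0.75, so result = 1
((p1 -> (p2 /\ (p1 -> p2))) -> ((p1 -> p3) -> (p1 \/ p2))): 0.65 ≤ 1, so result = 1
(p1 -> p3): 0.75 > 0.49, so result = 0.49
(p1 \/ p2) = max(0.75, 0.65) = 0.75
((p1 -> p3) -> (p1 \/ p2)): 0.49 ≤ 0.75, so result = 1
(p1 -> p2): 0.75 > 0.65, so result = 0.65
(p2 /\ (p1 -> p2)) = min(0.65, 0.65) = 0.65
(p1 -> (p2 /\ (p1 -> p2))): 0.75 > 0.65, so result = 0.65
(((p1 -> p3) -> (p1 \/ p2)) -> (p1 -> (p2 /\ (p1 -> p2)))): 1 > 0.65, so result = 0.65
(((p1 -> (p2 /\ (p1 -> p2))) -> ((p1 -> p3) -> (p1 \/ p2))) \/ (((p1 -> p3) -> (p1 \/ p2)) -> (p1 -> (p2 /\ (p1 -> p2))))) = max(1, 0.65) = 1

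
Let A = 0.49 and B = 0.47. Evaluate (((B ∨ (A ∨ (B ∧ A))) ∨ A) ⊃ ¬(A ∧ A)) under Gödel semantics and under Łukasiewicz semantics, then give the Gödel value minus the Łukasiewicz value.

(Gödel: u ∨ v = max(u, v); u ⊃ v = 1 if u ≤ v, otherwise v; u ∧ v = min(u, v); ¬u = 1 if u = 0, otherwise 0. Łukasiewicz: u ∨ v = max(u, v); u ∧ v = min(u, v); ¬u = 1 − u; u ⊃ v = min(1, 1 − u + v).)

-1.00

Gödel evaluation:
  (B ∧ A) = min(0.47, 0.49) = 0.47
  (A ∨ (B ∧ A)) = max(0.49, 0.47) = 0.49
  (B ∨ (A ∨ (B ∧ A))) = max(0.47, 0.49) = 0.49
  ((B ∨ (A ∨ (B ∧ A))) ∨ A) = max(0.49, 0.49) = 0.49
  (A ∧ A) = min(0.49, 0.49) = 0.49
  ¬(A ∧ A): Gödel ¬ of 0.49 = 0 (operand ≠ 0)
  (((B ∨ (A ∨ (B ∧ A))) ∨ A) ⊃ ¬(A ∧ A)): 0.49 > 0, so result = 0
  Gödel value = 0
Łukasiewicz evaluation:
  (B ∧ A) = min(0.47, 0.49) = 0.47
  (A ∨ (B ∧ A)) = max(0.49, 0.47) = 0.49
  (B ∨ (A ∨ (B ∧ A))) = max(0.47, 0.49) = 0.49
  ((B ∨ (A ∨ (B ∧ A))) ∨ A) = max(0.49, 0.49) = 0.49
  (A ∧ A) = min(0.49, 0.49) = 0.49
  ¬(A ∧ A): Łukasiewicz ¬ gives 1 − 0.49 = 0.51
  (((B ∨ (A ∨ (B ∧ A))) ∨ A) ⊃ ¬(A ∧ A)): min(1, 1 − 0.49 + 0.51) = 1
  Łukasiewicz value = 1
Difference: 0 − 1 = -1.00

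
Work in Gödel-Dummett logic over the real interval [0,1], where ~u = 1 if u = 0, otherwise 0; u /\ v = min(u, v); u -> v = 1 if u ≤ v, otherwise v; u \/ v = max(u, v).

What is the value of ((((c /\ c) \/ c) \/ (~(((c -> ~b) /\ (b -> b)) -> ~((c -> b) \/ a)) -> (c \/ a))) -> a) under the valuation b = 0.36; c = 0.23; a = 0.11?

0.11

(c /\ c) = min(0.23, 0.23) = 0.23
((c /\ c) \/ c) = max(0.23, 0.23) = 0.23
~b: Gödel ¬ of 0.36 = 0 (operand ≠ 0)
(c -> ~b): 0.23 > 0, so result = 0
(b -> b): 0.36 ≤ 0.36, so result = 1
((c -> ~b) /\ (b -> b)) = min(0, 1) = 0
(c -> b): 0.23 ≤ 0.36, so result = 1
((c -> b) \/ a) = max(1, 0.11) = 1
~((c -> b) \/ a): Gödel ¬ of 1 = 0 (operand ≠ 0)
(((c -> ~b) /\ (b -> b)) -> ~((c -> b) \/ a)): 0 ≤ 0, so result = 1
~(((c -> ~b) /\ (b -> b)) -> ~((c -> b) \/ a)): Gödel ¬ of 1 = 0 (operand ≠ 0)
(c \/ a) = max(0.23, 0.11) = 0.23
(~(((c -> ~b) /\ (b -> b)) -> ~((c -> b) \/ a)) -> (c \/ a)): 0 ≤ 0.23, so result = 1
(((c /\ c) \/ c) \/ (~(((c -> ~b) /\ (b -> b)) -> ~((c -> b) \/ a)) -> (c \/ a))) = max(0.23, 1) = 1
((((c /\ c) \/ c) \/ (~(((c -> ~b) /\ (b -> b)) -> ~((c -> b) \/ a)) -> (c \/ a))) -> a): 1 > 0.11, so result = 0.11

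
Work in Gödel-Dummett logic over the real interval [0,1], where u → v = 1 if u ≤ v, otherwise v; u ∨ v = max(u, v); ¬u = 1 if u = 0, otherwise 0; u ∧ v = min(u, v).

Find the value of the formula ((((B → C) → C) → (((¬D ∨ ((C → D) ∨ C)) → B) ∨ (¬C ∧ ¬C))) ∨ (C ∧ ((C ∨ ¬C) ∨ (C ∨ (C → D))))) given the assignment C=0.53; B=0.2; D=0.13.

0.53

(B → C): 0.2 ≤ 0.53, so result = 1
((B → C) → C): 1 > 0.53, so result = 0.53
¬D: Gödel ¬ of 0.13 = 0 (operand ≠ 0)
(C → D): 0.53 > 0.13, so result = 0.13
((C → D) ∨ C) = max(0.13, 0.53) = 0.53
(¬D ∨ ((C → D) ∨ C)) = max(0, 0.53) = 0.53
((¬D ∨ ((C → D) ∨ C)) → B): 0.53 > 0.2, so result = 0.2
¬C: Gödel ¬ of 0.53 = 0 (operand ≠ 0)
¬C: Gödel ¬ of 0.53 = 0 (operand ≠ 0)
(¬C ∧ ¬C) = min(0, 0) = 0
(((¬D ∨ ((C → D) ∨ C)) → B) ∨ (¬C ∧ ¬C)) = max(0.2, 0) = 0.2
(((B → C) → C) → (((¬D ∨ ((C → D) ∨ C)) → B) ∨ (¬C ∧ ¬C))): 0.53 > 0.2, so result = 0.2
¬C: Gödel ¬ of 0.53 = 0 (operand ≠ 0)
(C ∨ ¬C) = max(0.53, 0) = 0.53
(C → D): 0.53 > 0.13, so result = 0.13
(C ∨ (C → D)) = max(0.53, 0.13) = 0.53
((C ∨ ¬C) ∨ (C ∨ (C → D))) = max(0.53, 0.53) = 0.53
(C ∧ ((C ∨ ¬C) ∨ (C ∨ (C → D)))) = min(0.53, 0.53) = 0.53
((((B → C) → C) → (((¬D ∨ ((C → D) ∨ C)) → B) ∨ (¬C ∧ ¬C))) ∨ (C ∧ ((C ∨ ¬C) ∨ (C ∨ (C → D))))) = max(0.2, 0.53) = 0.53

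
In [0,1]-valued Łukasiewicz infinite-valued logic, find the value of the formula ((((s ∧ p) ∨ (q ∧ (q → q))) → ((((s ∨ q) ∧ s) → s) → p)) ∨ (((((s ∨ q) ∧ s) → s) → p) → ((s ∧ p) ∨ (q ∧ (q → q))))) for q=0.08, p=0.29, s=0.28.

1.00

(s ∧ p) = min(0.28, 0.29) = 0.28
(q → q): min(1, 1 − 0.08 + 0.08) = 1
(q ∧ (q → q)) = min(0.08, 1) = 0.08
((s ∧ p) ∨ (q ∧ (q → q))) = max(0.28, 0.08) = 0.28
(s ∨ q) = max(0.28, 0.08) = 0.28
((s ∨ q) ∧ s) = min(0.28, 0.28) = 0.28
(((s ∨ q) ∧ s) → s): min(1, 1 − 0.28 + 0.28) = 1
((((s ∨ q) ∧ s) → s) → p): min(1, 1 − 1 + 0.29) = 0.29
(((s ∧ p) ∨ (q ∧ (q → q))) → ((((s ∨ q) ∧ s) → s) → p)): min(1, 1 − 0.28 + 0.29) = 1
(s ∨ q) = max(0.28, 0.08) = 0.28
((s ∨ q) ∧ s) = min(0.28, 0.28) = 0.28
(((s ∨ q) ∧ s) → s): min(1, 1 − 0.28 + 0.28) = 1
((((s ∨ q) ∧ s) → s) → p): min(1, 1 − 1 + 0.29) = 0.29
(s ∧ p) = min(0.28, 0.29) = 0.28
(q → q): min(1, 1 − 0.08 + 0.08) = 1
(q ∧ (q → q)) = min(0.08, 1) = 0.08
((s ∧ p) ∨ (q ∧ (q → q))) = max(0.28, 0.08) = 0.28
(((((s ∨ q) ∧ s) → s) → p) → ((s ∧ p) ∨ (q ∧ (q → q)))): min(1, 1 − 0.29 + 0.28) = 0.99
((((s ∧ p) ∨ (q ∧ (q → q))) → ((((s ∨ q) ∧ s) → s) → p)) ∨ (((((s ∨ q) ∧ s) → s) → p) → ((s ∧ p) ∨ (q ∧ (q → q))))) = max(1, 0.99) = 1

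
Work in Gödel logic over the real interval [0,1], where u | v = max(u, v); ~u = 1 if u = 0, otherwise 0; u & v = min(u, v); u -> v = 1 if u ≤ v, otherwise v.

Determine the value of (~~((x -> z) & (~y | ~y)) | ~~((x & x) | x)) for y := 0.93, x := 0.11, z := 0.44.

(x -> z): 0.11 ≤ 0.44, so result = 1
~y: Gödel ¬ of 0.93 = 0 (operand ≠ 0)
~y: Gödel ¬ of 0.93 = 0 (operand ≠ 0)
(~y | ~y) = max(0, 0) = 0
((x -> z) & (~y | ~y)) = min(1, 0) = 0
~((x -> z) & (~y | ~y)): Gödel ¬ of 0 = 1 (operand is 0)
~~((x -> z) & (~y | ~y)): Gödel ¬ of 1 = 0 (operand ≠ 0)
(x & x) = min(0.11, 0.11) = 0.11
((x & x) | x) = max(0.11, 0.11) = 0.11
~((x & x) | x): Gödel ¬ of 0.11 = 0 (operand ≠ 0)
~~((x & x) | x): Gödel ¬ of 0 = 1 (operand is 0)
(~~((x -> z) & (~y | ~y)) | ~~((x & x) | x)) = max(0, 1) = 1

1.00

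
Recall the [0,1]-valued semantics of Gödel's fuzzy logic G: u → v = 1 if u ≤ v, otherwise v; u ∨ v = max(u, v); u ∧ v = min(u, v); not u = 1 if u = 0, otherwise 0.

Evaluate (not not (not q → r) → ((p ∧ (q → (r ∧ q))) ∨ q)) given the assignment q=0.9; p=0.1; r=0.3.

not q: Gödel ¬ of 0.9 = 0 (operand ≠ 0)
(not q → r): 0 ≤ 0.3, so result = 1
not (not q → r): Gödel ¬ of 1 = 0 (operand ≠ 0)
not not (not q → r): Gödel ¬ of 0 = 1 (operand is 0)
(r ∧ q) = min(0.3, 0.9) = 0.3
(q → (r ∧ q)): 0.9 > 0.3, so result = 0.3
(p ∧ (q → (r ∧ q))) = min(0.1, 0.3) = 0.1
((p ∧ (q → (r ∧ q))) ∨ q) = max(0.1, 0.9) = 0.9
(not not (not q → r) → ((p ∧ (q → (r ∧ q))) ∨ q)): 1 > 0.9, so result = 0.9

0.90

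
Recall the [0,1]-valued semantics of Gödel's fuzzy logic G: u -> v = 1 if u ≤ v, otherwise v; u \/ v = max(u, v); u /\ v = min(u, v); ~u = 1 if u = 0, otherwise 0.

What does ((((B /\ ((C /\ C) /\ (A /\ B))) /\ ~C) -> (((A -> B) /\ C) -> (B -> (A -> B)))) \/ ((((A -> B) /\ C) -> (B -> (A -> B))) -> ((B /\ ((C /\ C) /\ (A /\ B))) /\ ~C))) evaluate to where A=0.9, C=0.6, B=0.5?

(C /\ C) = min(0.6, 0.6) = 0.6
(A /\ B) = min(0.9, 0.5) = 0.5
((C /\ C) /\ (A /\ B)) = min(0.6, 0.5) = 0.5
(B /\ ((C /\ C) /\ (A /\ B))) = min(0.5, 0.5) = 0.5
~C: Gödel ¬ of 0.6 = 0 (operand ≠ 0)
((B /\ ((C /\ C) /\ (A /\ B))) /\ ~C) = min(0.5, 0) = 0
(A -> B): 0.9 > 0.5, so result = 0.5
((A -> B) /\ C) = min(0.5, 0.6) = 0.5
(A -> B): 0.9 > 0.5, so result = 0.5
(B -> (A -> B)): 0.5 ≤ 0.5, so result = 1
(((A -> B) /\ C) -> (B -> (A -> B))): 0.5 ≤ 1, so result = 1
(((B /\ ((C /\ C) /\ (A /\ B))) /\ ~C) -> (((A -> B) /\ C) -> (B -> (A -> B)))): 0 ≤ 1, so result = 1
(A -> B): 0.9 > 0.5, so result = 0.5
((A -> B) /\ C) = min(0.5, 0.6) = 0.5
(A -> B): 0.9 > 0.5, so result = 0.5
(B -> (A -> B)): 0.5 ≤ 0.5, so result = 1
(((A -> B) /\ C) -> (B -> (A -> B))): 0.5 ≤ 1, so result = 1
(C /\ C) = min(0.6, 0.6) = 0.6
(A /\ B) = min(0.9, 0.5) = 0.5
((C /\ C) /\ (A /\ B)) = min(0.6, 0.5) = 0.5
(B /\ ((C /\ C) /\ (A /\ B))) = min(0.5, 0.5) = 0.5
~C: Gödel ¬ of 0.6 = 0 (operand ≠ 0)
((B /\ ((C /\ C) /\ (A /\ B))) /\ ~C) = min(0.5, 0) = 0
((((A -> B) /\ C) -> (B -> (A -> B))) -> ((B /\ ((C /\ C) /\ (A /\ B))) /\ ~C)): 1 > 0, so result = 0
((((B /\ ((C /\ C) /\ (A /\ B))) /\ ~C) -> (((A -> B) /\ C) -> (B -> (A -> B)))) \/ ((((A -> B) /\ C) -> (B -> (A -> B))) -> ((B /\ ((C /\ C) /\ (A /\ B))) /\ ~C))) = max(1, 0) = 1

1.00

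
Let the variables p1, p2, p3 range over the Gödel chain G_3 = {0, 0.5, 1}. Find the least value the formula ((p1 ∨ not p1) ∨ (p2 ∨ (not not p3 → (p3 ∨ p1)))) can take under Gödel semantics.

The minimum is attained at p1 = 0.5, p2 = 0, p3 = 0.5:
  not p1: Gödel ¬ of 0.5 = 0 (operand ≠ 0)
  (p1 ∨ not p1) = max(0.5, 0) = 0.5
  not p3: Gödel ¬ of 0.5 = 0 (operand ≠ 0)
  not not p3: Gödel ¬ of 0 = 1 (operand is 0)
  (p3 ∨ p1) = max(0.5, 0.5) = 0.5
  (not not p3 → (p3 ∨ p1)): 1 > 0.5, so result = 0.5
  (p2 ∨ (not not p3 → (p3 ∨ p1))) = max(0, 0.5) = 0.5
  ((p1 ∨ not p1) ∨ (p2 ∨ (not not p3 → (p3 ∨ p1)))) = max(0.5, 0.5) = 0.5
Checking all 27 assignments confirms none give a value below 0.50.

0.50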